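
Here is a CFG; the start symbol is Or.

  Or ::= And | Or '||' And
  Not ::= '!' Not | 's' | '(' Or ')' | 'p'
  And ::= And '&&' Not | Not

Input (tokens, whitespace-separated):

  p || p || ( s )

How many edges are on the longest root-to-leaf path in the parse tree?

6

[Or [Or [Or [And [Not p]]] || [And [Not p]]] || [And [Not ( [Or [And [Not s]]] )]]]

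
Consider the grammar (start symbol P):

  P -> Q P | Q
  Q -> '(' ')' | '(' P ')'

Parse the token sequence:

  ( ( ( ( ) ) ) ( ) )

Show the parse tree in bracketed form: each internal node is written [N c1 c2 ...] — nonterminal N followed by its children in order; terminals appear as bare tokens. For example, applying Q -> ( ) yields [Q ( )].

[P [Q ( [P [Q ( [P [Q ( [P [Q ( )]] )]] )] [P [Q ( )]]] )]]

P
Q
( P )
( Q P )
( ( P ) P )
( ( Q ) P )
( ( ( P ) ) P )
( ( ( Q ) ) P )
( ( ( ( ) ) ) P )
( ( ( ( ) ) ) Q )
( ( ( ( ) ) ) ( ) )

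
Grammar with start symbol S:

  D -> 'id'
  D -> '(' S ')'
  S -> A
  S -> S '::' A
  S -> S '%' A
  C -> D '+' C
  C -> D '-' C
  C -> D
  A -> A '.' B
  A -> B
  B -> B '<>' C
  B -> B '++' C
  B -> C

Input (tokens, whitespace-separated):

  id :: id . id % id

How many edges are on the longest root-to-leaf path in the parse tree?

7

[S [S [S [A [B [C [D id]]]]] :: [A [A [B [C [D id]]]] . [B [C [D id]]]]] % [A [B [C [D id]]]]]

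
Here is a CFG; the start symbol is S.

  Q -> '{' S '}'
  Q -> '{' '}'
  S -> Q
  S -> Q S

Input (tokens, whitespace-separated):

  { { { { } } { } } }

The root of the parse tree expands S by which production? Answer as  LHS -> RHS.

[S [Q { [S [Q { [S [Q { [S [Q { }]] }] [S [Q { }]]] }]] }]]

S -> Q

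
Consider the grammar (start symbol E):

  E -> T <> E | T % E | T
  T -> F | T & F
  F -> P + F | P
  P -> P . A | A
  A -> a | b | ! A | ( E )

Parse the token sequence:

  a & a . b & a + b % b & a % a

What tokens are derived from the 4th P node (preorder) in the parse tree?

[E [T [T [T [F [P [A a]]]] & [F [P [P [A a]] . [A b]]]] & [F [P [A a]] + [F [P [A b]]]]] % [E [T [T [F [P [A b]]]] & [F [P [A a]]]] % [E [T [F [P [A a]]]]]]]

a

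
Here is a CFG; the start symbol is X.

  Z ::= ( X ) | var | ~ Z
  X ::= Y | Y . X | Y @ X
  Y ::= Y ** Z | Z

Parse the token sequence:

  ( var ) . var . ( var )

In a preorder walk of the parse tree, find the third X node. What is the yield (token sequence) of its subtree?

[X [Y [Z ( [X [Y [Z var]]] )]] . [X [Y [Z var]] . [X [Y [Z ( [X [Y [Z var]]] )]]]]]

var . ( var )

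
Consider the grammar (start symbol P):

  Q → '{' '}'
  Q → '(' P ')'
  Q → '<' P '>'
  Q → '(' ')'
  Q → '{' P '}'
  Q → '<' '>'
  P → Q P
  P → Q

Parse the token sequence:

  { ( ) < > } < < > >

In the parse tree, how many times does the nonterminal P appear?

[P [Q { [P [Q ( )] [P [Q < >]]] }] [P [Q < [P [Q < >]] >]]]

5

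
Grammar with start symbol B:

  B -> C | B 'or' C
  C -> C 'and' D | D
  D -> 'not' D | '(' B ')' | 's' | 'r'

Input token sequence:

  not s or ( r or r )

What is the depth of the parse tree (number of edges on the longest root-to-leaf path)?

7

[B [B [C [D not [D s]]]] or [C [D ( [B [B [C [D r]]] or [C [D r]]] )]]]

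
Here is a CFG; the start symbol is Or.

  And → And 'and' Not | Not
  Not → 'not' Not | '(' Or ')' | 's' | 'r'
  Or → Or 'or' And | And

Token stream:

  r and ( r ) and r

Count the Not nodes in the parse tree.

[Or [And [And [And [Not r]] and [Not ( [Or [And [Not r]]] )]] and [Not r]]]

4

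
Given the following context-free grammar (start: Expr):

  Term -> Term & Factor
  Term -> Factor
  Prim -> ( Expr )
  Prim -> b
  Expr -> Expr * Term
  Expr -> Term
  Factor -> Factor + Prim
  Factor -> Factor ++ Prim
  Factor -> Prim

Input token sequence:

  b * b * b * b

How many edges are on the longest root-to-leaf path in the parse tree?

7

[Expr [Expr [Expr [Expr [Term [Factor [Prim b]]]] * [Term [Factor [Prim b]]]] * [Term [Factor [Prim b]]]] * [Term [Factor [Prim b]]]]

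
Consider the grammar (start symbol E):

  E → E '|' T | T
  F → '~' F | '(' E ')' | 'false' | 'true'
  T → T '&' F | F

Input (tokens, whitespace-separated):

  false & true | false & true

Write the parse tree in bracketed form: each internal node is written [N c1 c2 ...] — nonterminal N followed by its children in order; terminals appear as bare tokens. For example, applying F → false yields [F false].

E
E | T
T | T
T & F | T
F & F | T
false & F | T
false & true | T
false & true | T & F
false & true | F & F
false & true | false & F
false & true | false & true

[E [E [T [T [F false]] & [F true]]] | [T [T [F false]] & [F true]]]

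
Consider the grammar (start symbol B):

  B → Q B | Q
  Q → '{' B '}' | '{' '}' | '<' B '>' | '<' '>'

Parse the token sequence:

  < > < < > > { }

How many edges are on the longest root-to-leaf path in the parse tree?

5

[B [Q < >] [B [Q < [B [Q < >]] >] [B [Q { }]]]]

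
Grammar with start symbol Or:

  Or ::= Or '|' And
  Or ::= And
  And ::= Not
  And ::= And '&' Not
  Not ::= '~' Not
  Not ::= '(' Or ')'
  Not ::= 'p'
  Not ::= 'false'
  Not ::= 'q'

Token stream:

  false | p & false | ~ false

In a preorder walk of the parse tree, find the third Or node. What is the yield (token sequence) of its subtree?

[Or [Or [Or [And [Not false]]] | [And [And [Not p]] & [Not false]]] | [And [Not ~ [Not false]]]]

false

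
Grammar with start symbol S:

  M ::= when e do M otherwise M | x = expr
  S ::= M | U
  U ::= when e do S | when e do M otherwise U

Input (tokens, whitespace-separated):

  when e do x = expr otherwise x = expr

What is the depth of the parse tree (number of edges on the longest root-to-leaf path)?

[S [M when e do [M x = expr] otherwise [M x = expr]]]

3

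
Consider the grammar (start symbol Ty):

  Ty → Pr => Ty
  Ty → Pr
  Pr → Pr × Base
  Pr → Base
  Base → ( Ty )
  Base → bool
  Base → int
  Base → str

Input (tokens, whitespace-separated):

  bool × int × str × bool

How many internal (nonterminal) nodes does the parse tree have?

[Ty [Pr [Pr [Pr [Pr [Base bool]] × [Base int]] × [Base str]] × [Base bool]]]

9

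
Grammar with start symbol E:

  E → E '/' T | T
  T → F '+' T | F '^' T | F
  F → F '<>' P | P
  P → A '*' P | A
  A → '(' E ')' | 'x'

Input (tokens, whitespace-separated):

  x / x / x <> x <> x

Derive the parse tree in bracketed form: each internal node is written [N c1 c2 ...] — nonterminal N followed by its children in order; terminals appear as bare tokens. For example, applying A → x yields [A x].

E
E / T
E / T / T
T / T / T
F / T / T
P / T / T
A / T / T
x / T / T
x / F / T
x / P / T
x / A / T
x / x / T
x / x / F
x / x / F <> P
x / x / F <> P <> P
x / x / P <> P <> P
x / x / A <> P <> P
x / x / x <> P <> P
x / x / x <> A <> P
x / x / x <> x <> P
x / x / x <> x <> A
x / x / x <> x <> x

[E [E [E [T [F [P [A x]]]]] / [T [F [P [A x]]]]] / [T [F [F [F [P [A x]]] <> [P [A x]]] <> [P [A x]]]]]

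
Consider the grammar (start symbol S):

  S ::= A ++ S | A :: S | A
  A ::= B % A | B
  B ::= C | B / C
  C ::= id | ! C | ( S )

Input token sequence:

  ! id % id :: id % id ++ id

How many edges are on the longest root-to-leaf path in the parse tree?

[S [A [B [C ! [C id]]] % [A [B [C id]]]] :: [S [A [B [C id]] % [A [B [C id]]]] ++ [S [A [B [C id]]]]]]

6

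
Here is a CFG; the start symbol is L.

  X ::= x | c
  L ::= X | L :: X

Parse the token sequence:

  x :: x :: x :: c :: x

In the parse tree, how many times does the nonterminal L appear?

5

[L [L [L [L [L [X x]] :: [X x]] :: [X x]] :: [X c]] :: [X x]]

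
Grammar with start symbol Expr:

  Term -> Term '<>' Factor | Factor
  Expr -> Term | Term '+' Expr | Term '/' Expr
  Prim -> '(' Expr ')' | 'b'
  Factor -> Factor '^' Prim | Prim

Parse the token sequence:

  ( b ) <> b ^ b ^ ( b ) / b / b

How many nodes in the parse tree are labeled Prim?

8

[Expr [Term [Term [Factor [Prim ( [Expr [Term [Factor [Prim b]]]] )]]] <> [Factor [Factor [Factor [Prim b]] ^ [Prim b]] ^ [Prim ( [Expr [Term [Factor [Prim b]]]] )]]] / [Expr [Term [Factor [Prim b]]] / [Expr [Term [Factor [Prim b]]]]]]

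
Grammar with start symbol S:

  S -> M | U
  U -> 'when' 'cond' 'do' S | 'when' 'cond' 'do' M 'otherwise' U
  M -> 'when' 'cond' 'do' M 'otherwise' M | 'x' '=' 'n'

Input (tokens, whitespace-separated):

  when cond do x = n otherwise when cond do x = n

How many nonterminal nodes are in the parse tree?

6

[S [U when cond do [M x = n] otherwise [U when cond do [S [M x = n]]]]]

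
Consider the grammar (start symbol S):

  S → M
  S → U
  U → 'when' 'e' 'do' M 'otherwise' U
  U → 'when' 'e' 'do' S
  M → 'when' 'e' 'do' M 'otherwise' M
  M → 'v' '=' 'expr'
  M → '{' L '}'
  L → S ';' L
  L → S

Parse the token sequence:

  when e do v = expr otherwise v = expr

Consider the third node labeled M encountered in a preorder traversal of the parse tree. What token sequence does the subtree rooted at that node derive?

v = expr

[S [M when e do [M v = expr] otherwise [M v = expr]]]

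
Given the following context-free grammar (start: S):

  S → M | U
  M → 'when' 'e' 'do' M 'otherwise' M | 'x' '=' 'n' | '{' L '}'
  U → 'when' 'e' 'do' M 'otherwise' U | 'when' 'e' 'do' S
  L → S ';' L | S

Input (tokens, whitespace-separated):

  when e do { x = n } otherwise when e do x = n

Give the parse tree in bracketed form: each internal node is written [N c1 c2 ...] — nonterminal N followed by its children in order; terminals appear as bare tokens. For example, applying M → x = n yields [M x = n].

[S [U when e do [M { [L [S [M x = n]]] }] otherwise [U when e do [S [M x = n]]]]]

S
U
when e do M otherwise U
when e do { L } otherwise U
when e do { S } otherwise U
when e do { M } otherwise U
when e do { x = n } otherwise U
when e do { x = n } otherwise when e do S
when e do { x = n } otherwise when e do M
when e do { x = n } otherwise when e do x = n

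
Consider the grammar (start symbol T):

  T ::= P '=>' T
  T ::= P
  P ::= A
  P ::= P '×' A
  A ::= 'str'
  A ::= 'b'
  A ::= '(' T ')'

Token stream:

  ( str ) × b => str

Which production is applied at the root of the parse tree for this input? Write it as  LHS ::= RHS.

T ::= P '=>' T

[T [P [P [A ( [T [P [A str]]] )]] × [A b]] => [T [P [A str]]]]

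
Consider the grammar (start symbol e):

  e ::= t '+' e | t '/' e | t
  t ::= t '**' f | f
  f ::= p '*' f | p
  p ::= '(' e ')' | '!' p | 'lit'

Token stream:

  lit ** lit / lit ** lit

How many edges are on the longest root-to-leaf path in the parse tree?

[e [t [t [f [p lit]]] ** [f [p lit]]] / [e [t [t [f [p lit]]] ** [f [p lit]]]]]

6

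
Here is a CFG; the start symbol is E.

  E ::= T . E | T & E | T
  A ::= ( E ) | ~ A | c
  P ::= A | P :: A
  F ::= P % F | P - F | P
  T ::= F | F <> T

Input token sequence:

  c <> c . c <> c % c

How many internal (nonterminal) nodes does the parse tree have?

21

[E [T [F [P [A c]]] <> [T [F [P [A c]]]]] . [E [T [F [P [A c]]] <> [T [F [P [A c]] % [F [P [A c]]]]]]]]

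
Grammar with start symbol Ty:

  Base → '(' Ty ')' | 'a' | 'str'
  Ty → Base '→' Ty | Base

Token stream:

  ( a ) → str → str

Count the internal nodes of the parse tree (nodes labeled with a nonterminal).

[Ty [Base ( [Ty [Base a]] )] → [Ty [Base str] → [Ty [Base str]]]]

8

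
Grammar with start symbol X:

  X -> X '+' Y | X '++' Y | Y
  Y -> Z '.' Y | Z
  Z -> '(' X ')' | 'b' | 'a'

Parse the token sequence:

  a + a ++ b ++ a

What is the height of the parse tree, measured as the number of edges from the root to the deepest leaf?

[X [X [X [X [Y [Z a]]] + [Y [Z a]]] ++ [Y [Z b]]] ++ [Y [Z a]]]

6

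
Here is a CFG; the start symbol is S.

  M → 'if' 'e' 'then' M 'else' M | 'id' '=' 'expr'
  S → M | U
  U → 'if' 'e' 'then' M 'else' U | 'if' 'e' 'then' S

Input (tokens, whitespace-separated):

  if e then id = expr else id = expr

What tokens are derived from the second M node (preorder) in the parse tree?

[S [M if e then [M id = expr] else [M id = expr]]]

id = expr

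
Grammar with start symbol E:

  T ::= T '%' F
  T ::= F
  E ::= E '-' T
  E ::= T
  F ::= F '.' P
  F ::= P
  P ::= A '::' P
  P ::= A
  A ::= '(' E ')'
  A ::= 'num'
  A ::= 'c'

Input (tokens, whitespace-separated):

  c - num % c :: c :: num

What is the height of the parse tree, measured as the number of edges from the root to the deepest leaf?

[E [E [T [F [P [A c]]]]] - [T [T [F [P [A num]]]] % [F [P [A c] :: [P [A c] :: [P [A num]]]]]]]

7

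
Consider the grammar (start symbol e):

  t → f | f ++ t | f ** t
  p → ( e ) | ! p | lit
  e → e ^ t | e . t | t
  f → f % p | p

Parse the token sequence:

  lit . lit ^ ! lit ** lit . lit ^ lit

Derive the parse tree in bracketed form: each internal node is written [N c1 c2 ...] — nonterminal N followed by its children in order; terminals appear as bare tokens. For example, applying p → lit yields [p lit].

[e [e [e [e [e [t [f [p lit]]]] . [t [f [p lit]]]] ^ [t [f [p ! [p lit]]] ** [t [f [p lit]]]]] . [t [f [p lit]]]] ^ [t [f [p lit]]]]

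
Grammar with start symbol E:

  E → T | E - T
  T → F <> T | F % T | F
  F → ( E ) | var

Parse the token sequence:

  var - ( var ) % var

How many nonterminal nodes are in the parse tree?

11

[E [E [T [F var]]] - [T [F ( [E [T [F var]]] )] % [T [F var]]]]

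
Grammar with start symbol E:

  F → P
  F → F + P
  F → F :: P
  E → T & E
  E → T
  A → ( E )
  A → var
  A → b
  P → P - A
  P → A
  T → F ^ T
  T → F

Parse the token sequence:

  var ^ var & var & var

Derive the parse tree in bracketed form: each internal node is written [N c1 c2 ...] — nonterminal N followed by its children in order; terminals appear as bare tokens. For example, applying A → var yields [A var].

[E [T [F [P [A var]]] ^ [T [F [P [A var]]]]] & [E [T [F [P [A var]]]] & [E [T [F [P [A var]]]]]]]

E
T & E
F ^ T & E
P ^ T & E
A ^ T & E
var ^ T & E
var ^ F & E
var ^ P & E
var ^ A & E
var ^ var & E
var ^ var & T & E
var ^ var & F & E
var ^ var & P & E
var ^ var & A & E
var ^ var & var & E
var ^ var & var & T
var ^ var & var & F
var ^ var & var & P
var ^ var & var & A
var ^ var & var & var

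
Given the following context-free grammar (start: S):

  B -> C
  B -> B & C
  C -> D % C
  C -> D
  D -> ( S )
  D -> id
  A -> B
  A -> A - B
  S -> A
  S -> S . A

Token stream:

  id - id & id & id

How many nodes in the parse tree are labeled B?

[S [A [A [B [C [D id]]]] - [B [B [B [C [D id]]] & [C [D id]]] & [C [D id]]]]]

4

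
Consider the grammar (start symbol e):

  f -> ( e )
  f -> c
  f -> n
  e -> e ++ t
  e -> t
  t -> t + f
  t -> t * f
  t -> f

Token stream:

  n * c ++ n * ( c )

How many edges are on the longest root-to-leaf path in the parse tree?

[e [e [t [t [f n]] * [f c]]] ++ [t [t [f n]] * [f ( [e [t [f c]]] )]]]

6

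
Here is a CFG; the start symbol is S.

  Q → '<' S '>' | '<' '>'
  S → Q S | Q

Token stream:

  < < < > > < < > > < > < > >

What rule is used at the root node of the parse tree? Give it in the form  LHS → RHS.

S → Q

[S [Q < [S [Q < [S [Q < >]] >] [S [Q < [S [Q < >]] >] [S [Q < >] [S [Q < >]]]]] >]]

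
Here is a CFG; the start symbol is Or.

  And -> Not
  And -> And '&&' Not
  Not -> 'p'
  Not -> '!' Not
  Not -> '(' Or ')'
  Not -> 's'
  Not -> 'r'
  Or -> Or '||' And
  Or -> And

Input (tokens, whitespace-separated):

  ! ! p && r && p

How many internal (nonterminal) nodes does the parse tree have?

[Or [And [And [And [Not ! [Not ! [Not p]]]] && [Not r]] && [Not p]]]

9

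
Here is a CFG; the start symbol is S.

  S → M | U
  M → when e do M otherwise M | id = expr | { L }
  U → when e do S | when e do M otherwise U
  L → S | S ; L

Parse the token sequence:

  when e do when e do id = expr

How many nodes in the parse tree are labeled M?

1

[S [U when e do [S [U when e do [S [M id = expr]]]]]]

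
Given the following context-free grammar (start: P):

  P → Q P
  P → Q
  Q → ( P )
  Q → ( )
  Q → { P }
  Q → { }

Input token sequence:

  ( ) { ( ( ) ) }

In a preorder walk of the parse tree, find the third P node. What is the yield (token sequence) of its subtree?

( ( ) )

[P [Q ( )] [P [Q { [P [Q ( [P [Q ( )]] )]] }]]]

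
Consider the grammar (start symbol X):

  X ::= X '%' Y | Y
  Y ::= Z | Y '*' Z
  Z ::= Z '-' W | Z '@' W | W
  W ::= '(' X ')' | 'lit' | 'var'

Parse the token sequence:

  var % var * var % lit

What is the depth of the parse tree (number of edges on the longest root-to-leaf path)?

6

[X [X [X [Y [Z [W var]]]] % [Y [Y [Z [W var]]] * [Z [W var]]]] % [Y [Z [W lit]]]]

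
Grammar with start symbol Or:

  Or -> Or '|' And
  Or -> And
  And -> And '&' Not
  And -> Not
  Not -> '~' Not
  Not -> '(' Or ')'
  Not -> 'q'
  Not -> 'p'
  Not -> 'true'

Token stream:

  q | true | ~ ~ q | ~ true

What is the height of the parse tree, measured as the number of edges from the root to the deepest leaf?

6

[Or [Or [Or [Or [And [Not q]]] | [And [Not true]]] | [And [Not ~ [Not ~ [Not q]]]]] | [And [Not ~ [Not true]]]]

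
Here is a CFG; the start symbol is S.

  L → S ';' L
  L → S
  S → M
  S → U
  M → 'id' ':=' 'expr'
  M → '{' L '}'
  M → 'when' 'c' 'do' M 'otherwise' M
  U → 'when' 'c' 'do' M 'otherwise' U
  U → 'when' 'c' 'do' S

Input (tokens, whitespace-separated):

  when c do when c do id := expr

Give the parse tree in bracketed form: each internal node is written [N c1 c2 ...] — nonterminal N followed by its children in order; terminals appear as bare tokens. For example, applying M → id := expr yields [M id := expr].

S
U
when c do S
when c do U
when c do when c do S
when c do when c do M
when c do when c do id := expr

[S [U when c do [S [U when c do [S [M id := expr]]]]]]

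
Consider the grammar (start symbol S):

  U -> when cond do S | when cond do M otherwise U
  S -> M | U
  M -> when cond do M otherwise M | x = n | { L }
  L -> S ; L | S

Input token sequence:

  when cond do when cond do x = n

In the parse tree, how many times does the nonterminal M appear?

[S [U when cond do [S [U when cond do [S [M x = n]]]]]]

1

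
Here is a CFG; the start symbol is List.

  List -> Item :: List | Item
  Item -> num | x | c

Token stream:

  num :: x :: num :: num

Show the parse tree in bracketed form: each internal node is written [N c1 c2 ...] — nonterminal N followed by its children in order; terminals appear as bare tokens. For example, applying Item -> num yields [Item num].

[List [Item num] :: [List [Item x] :: [List [Item num] :: [List [Item num]]]]]

List
Item :: List
num :: List
num :: Item :: List
num :: x :: List
num :: x :: Item :: List
num :: x :: num :: List
num :: x :: num :: Item
num :: x :: num :: num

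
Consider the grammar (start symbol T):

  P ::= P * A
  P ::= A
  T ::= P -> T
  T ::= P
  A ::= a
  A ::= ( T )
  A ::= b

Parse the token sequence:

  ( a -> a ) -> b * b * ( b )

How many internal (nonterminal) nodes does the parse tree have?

19

[T [P [A ( [T [P [A a]] -> [T [P [A a]]]] )]] -> [T [P [P [P [A b]] * [A b]] * [A ( [T [P [A b]]] )]]]]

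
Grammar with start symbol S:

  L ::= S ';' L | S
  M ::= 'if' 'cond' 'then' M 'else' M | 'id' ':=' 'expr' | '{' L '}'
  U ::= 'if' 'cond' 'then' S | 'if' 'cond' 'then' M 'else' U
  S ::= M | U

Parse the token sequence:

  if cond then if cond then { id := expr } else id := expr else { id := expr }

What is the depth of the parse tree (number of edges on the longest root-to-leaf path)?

7

[S [M if cond then [M if cond then [M { [L [S [M id := expr]]] }] else [M id := expr]] else [M { [L [S [M id := expr]]] }]]]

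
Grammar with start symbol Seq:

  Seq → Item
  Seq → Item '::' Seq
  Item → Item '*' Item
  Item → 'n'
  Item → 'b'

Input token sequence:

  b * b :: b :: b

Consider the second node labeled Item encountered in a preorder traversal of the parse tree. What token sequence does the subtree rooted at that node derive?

[Seq [Item [Item b] * [Item b]] :: [Seq [Item b] :: [Seq [Item b]]]]

b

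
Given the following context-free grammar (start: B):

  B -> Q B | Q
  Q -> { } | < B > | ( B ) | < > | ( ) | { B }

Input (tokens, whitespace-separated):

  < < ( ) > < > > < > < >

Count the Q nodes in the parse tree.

[B [Q < [B [Q < [B [Q ( )]] >] [B [Q < >]]] >] [B [Q < >] [B [Q < >]]]]

6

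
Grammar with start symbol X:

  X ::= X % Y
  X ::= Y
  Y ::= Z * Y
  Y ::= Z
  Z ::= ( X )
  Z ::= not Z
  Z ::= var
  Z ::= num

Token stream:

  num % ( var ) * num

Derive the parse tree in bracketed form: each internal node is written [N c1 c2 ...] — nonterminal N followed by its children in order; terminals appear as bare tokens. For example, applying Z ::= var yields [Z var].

X
X % Y
Y % Y
Z % Y
num % Y
num % Z * Y
num % ( X ) * Y
num % ( Y ) * Y
num % ( Z ) * Y
num % ( var ) * Y
num % ( var ) * Z
num % ( var ) * num

[X [X [Y [Z num]]] % [Y [Z ( [X [Y [Z var]]] )] * [Y [Z num]]]]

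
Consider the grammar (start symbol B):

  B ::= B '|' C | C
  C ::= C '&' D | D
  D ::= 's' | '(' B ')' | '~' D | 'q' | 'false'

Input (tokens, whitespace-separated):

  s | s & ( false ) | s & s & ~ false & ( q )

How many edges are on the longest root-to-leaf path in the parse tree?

[B [B [B [C [D s]]] | [C [C [D s]] & [D ( [B [C [D false]]] )]]] | [C [C [C [C [D s]] & [D s]] & [D ~ [D false]]] & [D ( [B [C [D q]]] )]]]

7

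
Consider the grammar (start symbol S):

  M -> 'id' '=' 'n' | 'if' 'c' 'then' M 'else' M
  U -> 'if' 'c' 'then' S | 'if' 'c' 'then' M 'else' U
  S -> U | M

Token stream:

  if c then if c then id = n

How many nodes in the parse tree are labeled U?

[S [U if c then [S [U if c then [S [M id = n]]]]]]

2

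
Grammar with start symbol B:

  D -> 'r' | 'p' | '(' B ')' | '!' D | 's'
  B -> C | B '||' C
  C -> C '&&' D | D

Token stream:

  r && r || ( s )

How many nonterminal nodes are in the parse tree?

[B [B [C [C [D r]] && [D r]]] || [C [D ( [B [C [D s]]] )]]]

11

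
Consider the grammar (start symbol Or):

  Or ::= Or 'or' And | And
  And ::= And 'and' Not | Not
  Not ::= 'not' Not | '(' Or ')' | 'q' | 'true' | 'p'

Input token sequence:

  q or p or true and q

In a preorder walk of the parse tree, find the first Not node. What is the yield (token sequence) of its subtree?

q

[Or [Or [Or [And [Not q]]] or [And [Not p]]] or [And [And [Not true]] and [Not q]]]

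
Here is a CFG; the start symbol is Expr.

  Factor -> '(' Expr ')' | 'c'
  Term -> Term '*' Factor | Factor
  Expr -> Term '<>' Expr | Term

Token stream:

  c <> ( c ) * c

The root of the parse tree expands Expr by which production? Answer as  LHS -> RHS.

Expr -> Term '<>' Expr

[Expr [Term [Factor c]] <> [Expr [Term [Term [Factor ( [Expr [Term [Factor c]]] )]] * [Factor c]]]]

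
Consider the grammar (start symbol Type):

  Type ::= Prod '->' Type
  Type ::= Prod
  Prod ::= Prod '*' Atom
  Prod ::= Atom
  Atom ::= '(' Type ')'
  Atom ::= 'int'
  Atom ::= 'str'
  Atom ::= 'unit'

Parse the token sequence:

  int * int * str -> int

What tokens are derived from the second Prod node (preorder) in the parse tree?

[Type [Prod [Prod [Prod [Atom int]] * [Atom int]] * [Atom str]] -> [Type [Prod [Atom int]]]]

int * int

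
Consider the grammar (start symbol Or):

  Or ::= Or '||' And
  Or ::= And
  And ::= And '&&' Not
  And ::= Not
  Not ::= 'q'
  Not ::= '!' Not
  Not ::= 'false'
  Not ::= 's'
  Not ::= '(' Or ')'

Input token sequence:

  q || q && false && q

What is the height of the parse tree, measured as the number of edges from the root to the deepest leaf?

[Or [Or [And [Not q]]] || [And [And [And [Not q]] && [Not false]] && [Not q]]]

5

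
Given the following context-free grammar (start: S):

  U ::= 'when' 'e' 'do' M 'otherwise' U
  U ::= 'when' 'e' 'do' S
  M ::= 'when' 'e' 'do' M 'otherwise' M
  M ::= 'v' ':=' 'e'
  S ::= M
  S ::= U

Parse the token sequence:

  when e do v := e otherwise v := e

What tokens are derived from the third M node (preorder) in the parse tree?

v := e

[S [M when e do [M v := e] otherwise [M v := e]]]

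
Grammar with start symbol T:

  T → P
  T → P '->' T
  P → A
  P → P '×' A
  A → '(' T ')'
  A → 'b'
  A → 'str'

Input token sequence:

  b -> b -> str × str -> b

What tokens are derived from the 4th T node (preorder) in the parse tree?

b

[T [P [A b]] -> [T [P [A b]] -> [T [P [P [A str]] × [A str]] -> [T [P [A b]]]]]]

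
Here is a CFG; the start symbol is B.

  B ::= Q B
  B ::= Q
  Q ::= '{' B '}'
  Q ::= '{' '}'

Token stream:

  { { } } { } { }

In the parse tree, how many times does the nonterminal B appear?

4

[B [Q { [B [Q { }]] }] [B [Q { }] [B [Q { }]]]]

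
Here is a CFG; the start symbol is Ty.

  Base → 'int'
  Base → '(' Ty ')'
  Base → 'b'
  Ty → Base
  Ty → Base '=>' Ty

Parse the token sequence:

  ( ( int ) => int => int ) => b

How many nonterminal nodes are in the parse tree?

[Ty [Base ( [Ty [Base ( [Ty [Base int]] )] => [Ty [Base int] => [Ty [Base int]]]] )] => [Ty [Base b]]]

12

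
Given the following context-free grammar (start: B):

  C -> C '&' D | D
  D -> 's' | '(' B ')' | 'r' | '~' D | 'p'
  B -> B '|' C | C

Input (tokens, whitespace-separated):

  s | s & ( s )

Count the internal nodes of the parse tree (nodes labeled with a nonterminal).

[B [B [C [D s]]] | [C [C [D s]] & [D ( [B [C [D s]]] )]]]

11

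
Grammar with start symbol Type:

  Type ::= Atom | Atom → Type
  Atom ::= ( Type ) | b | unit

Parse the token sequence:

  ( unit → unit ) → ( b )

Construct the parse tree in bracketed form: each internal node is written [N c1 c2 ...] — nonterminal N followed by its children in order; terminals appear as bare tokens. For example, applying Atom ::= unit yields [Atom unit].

Type
Atom → Type
( Type ) → Type
( Atom → Type ) → Type
( unit → Type ) → Type
( unit → Atom ) → Type
( unit → unit ) → Type
( unit → unit ) → Atom
( unit → unit ) → ( Type )
( unit → unit ) → ( Atom )
( unit → unit ) → ( b )

[Type [Atom ( [Type [Atom unit] → [Type [Atom unit]]] )] → [Type [Atom ( [Type [Atom b]] )]]]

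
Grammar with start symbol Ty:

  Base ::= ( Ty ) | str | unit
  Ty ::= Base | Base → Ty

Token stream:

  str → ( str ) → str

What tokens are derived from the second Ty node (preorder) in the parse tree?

[Ty [Base str] → [Ty [Base ( [Ty [Base str]] )] → [Ty [Base str]]]]

( str ) → str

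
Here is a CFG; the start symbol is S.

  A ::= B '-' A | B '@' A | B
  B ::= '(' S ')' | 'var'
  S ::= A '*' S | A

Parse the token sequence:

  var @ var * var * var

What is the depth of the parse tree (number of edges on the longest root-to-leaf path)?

[S [A [B var] @ [A [B var]]] * [S [A [B var]] * [S [A [B var]]]]]

5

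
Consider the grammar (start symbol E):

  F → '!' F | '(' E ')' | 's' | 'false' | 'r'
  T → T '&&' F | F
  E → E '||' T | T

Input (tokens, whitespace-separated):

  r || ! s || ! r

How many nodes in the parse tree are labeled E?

3

[E [E [E [T [F r]]] || [T [F ! [F s]]]] || [T [F ! [F r]]]]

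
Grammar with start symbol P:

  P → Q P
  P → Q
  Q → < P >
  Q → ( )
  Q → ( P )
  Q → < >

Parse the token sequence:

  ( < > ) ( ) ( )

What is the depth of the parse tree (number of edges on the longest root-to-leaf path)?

4

[P [Q ( [P [Q < >]] )] [P [Q ( )] [P [Q ( )]]]]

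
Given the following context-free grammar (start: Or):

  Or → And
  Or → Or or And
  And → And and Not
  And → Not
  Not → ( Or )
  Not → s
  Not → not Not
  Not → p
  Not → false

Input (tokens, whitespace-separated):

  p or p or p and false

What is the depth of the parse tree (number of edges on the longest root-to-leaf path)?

[Or [Or [Or [And [Not p]]] or [And [Not p]]] or [And [And [Not p]] and [Not false]]]

5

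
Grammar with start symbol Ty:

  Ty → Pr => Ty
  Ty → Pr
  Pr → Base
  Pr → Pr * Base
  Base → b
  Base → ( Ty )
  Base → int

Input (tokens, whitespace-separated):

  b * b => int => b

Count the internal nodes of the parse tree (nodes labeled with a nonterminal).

11

[Ty [Pr [Pr [Base b]] * [Base b]] => [Ty [Pr [Base int]] => [Ty [Pr [Base b]]]]]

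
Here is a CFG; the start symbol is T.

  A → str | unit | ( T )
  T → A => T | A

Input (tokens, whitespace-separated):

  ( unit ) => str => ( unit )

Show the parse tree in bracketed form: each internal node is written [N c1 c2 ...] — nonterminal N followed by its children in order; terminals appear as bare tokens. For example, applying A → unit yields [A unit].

T
A => T
( T ) => T
( A ) => T
( unit ) => T
( unit ) => A => T
( unit ) => str => T
( unit ) => str => A
( unit ) => str => ( T )
( unit ) => str => ( A )
( unit ) => str => ( unit )

[T [A ( [T [A unit]] )] => [T [A str] => [T [A ( [T [A unit]] )]]]]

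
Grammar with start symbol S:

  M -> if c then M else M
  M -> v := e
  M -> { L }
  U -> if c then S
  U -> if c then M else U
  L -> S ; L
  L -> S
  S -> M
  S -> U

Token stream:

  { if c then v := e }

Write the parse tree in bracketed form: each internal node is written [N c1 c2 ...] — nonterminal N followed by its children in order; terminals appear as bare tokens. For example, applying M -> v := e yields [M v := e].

[S [M { [L [S [U if c then [S [M v := e]]]]] }]]

S
M
{ L }
{ S }
{ U }
{ if c then S }
{ if c then M }
{ if c then v := e }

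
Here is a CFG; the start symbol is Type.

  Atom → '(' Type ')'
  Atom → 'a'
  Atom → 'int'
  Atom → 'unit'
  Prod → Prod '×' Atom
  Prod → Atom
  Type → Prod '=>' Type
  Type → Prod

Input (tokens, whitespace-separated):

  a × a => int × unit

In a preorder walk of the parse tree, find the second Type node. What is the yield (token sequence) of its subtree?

int × unit

[Type [Prod [Prod [Atom a]] × [Atom a]] => [Type [Prod [Prod [Atom int]] × [Atom unit]]]]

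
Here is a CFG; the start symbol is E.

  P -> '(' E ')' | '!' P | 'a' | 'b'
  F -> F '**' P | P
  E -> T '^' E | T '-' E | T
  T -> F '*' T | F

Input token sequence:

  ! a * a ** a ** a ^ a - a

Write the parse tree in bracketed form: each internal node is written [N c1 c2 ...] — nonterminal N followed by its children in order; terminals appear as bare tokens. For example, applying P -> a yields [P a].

E
T ^ E
F * T ^ E
P * T ^ E
! P * T ^ E
! a * T ^ E
! a * F ^ E
! a * F ** P ^ E
! a * F ** P ** P ^ E
! a * P ** P ** P ^ E
! a * a ** P ** P ^ E
! a * a ** a ** P ^ E
! a * a ** a ** a ^ E
! a * a ** a ** a ^ T - E
! a * a ** a ** a ^ F - E
! a * a ** a ** a ^ P - E
! a * a ** a ** a ^ a - E
! a * a ** a ** a ^ a - T
! a * a ** a ** a ^ a - F
! a * a ** a ** a ^ a - P
! a * a ** a ** a ^ a - a

[E [T [F [P ! [P a]]] * [T [F [F [F [P a]] ** [P a]] ** [P a]]]] ^ [E [T [F [P a]]] - [E [T [F [P a]]]]]]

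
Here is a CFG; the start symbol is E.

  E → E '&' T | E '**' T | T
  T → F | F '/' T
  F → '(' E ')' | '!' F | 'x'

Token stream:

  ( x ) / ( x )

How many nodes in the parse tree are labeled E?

3

[E [T [F ( [E [T [F x]]] )] / [T [F ( [E [T [F x]]] )]]]]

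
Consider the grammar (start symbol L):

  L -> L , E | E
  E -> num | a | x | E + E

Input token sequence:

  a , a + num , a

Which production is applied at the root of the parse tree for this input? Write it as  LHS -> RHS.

L -> L , E

[L [L [L [E a]] , [E [E a] + [E num]]] , [E a]]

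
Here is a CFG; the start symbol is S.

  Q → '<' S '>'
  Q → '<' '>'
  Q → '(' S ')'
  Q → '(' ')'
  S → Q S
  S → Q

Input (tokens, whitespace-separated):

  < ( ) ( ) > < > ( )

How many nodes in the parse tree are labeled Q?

[S [Q < [S [Q ( )] [S [Q ( )]]] >] [S [Q < >] [S [Q ( )]]]]

5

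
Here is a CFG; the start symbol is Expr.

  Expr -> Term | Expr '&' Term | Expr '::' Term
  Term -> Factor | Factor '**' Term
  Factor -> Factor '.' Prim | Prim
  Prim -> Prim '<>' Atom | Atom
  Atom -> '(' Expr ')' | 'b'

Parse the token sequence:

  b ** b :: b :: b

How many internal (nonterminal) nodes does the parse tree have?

[Expr [Expr [Expr [Term [Factor [Prim [Atom b]]] ** [Term [Factor [Prim [Atom b]]]]]] :: [Term [Factor [Prim [Atom b]]]]] :: [Term [Factor [Prim [Atom b]]]]]

19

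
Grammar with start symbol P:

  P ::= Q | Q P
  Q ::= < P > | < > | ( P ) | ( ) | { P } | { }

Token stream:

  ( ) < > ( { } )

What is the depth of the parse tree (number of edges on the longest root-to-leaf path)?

6

[P [Q ( )] [P [Q < >] [P [Q ( [P [Q { }]] )]]]]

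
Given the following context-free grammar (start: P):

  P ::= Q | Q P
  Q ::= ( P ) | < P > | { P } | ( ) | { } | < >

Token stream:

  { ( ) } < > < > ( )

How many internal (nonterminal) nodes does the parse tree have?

10

[P [Q { [P [Q ( )]] }] [P [Q < >] [P [Q < >] [P [Q ( )]]]]]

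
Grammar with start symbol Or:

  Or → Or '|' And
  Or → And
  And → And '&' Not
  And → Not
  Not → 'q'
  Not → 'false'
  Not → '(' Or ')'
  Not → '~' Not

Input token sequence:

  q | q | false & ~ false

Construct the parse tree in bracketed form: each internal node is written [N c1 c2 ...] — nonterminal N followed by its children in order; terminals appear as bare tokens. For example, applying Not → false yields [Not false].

Or
Or | And
Or | And | And
And | And | And
Not | And | And
q | And | And
q | Not | And
q | q | And
q | q | And & Not
q | q | Not & Not
q | q | false & Not
q | q | false & ~ Not
q | q | false & ~ false

[Or [Or [Or [And [Not q]]] | [And [Not q]]] | [And [And [Not false]] & [Not ~ [Not false]]]]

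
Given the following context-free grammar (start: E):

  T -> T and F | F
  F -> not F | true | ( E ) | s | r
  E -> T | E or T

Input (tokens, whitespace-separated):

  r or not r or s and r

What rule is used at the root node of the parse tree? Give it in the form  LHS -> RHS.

E -> E or T

[E [E [E [T [F r]]] or [T [F not [F r]]]] or [T [T [F s]] and [F r]]]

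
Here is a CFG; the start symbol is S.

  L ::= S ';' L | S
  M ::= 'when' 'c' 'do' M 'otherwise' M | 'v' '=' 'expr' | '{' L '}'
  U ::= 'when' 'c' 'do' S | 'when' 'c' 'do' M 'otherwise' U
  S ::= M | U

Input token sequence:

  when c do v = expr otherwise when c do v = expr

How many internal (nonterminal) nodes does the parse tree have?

[S [U when c do [M v = expr] otherwise [U when c do [S [M v = expr]]]]]

6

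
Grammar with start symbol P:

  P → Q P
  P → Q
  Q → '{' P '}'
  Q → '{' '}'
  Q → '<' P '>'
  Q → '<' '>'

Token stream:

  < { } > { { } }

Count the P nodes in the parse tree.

[P [Q < [P [Q { }]] >] [P [Q { [P [Q { }]] }]]]

4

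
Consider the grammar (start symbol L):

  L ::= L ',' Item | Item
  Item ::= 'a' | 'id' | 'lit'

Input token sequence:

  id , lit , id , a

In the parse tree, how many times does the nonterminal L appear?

[L [L [L [L [Item id]] , [Item lit]] , [Item id]] , [Item a]]

4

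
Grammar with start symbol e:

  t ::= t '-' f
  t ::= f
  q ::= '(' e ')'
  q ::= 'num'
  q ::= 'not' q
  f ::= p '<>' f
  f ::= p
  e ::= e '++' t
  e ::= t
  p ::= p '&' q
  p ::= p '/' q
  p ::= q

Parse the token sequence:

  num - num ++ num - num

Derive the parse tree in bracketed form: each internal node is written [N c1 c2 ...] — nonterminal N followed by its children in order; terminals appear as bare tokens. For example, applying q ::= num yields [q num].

[e [e [t [t [f [p [q num]]]] - [f [p [q num]]]]] ++ [t [t [f [p [q num]]]] - [f [p [q num]]]]]

e
e ++ t
t ++ t
t - f ++ t
f - f ++ t
p - f ++ t
q - f ++ t
num - f ++ t
num - p ++ t
num - q ++ t
num - num ++ t
num - num ++ t - f
num - num ++ f - f
num - num ++ p - f
num - num ++ q - f
num - num ++ num - f
num - num ++ num - p
num - num ++ num - q
num - num ++ num - num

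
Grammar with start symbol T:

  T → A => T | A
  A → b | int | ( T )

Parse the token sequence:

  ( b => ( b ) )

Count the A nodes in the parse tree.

4

[T [A ( [T [A b] => [T [A ( [T [A b]] )]]] )]]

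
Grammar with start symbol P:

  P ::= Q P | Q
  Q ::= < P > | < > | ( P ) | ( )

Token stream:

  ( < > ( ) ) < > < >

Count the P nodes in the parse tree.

[P [Q ( [P [Q < >] [P [Q ( )]]] )] [P [Q < >] [P [Q < >]]]]

5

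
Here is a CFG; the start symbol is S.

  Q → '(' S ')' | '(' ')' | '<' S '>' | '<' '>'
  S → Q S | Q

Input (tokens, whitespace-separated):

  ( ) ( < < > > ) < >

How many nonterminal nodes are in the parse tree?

[S [Q ( )] [S [Q ( [S [Q < [S [Q < >]] >]] )] [S [Q < >]]]]

10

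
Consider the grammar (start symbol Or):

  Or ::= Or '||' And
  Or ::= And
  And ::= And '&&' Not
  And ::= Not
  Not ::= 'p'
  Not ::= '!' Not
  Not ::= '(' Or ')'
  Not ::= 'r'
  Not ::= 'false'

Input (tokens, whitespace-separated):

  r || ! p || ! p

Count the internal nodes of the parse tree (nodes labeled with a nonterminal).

[Or [Or [Or [And [Not r]]] || [And [Not ! [Not p]]]] || [And [Not ! [Not p]]]]

11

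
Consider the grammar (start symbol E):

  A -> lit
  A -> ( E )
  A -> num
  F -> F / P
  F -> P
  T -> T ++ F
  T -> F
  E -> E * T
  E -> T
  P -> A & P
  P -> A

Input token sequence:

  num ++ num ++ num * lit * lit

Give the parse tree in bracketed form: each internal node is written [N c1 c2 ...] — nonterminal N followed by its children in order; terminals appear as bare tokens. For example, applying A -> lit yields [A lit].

E
E * T
E * T * T
T * T * T
T ++ F * T * T
T ++ F ++ F * T * T
F ++ F ++ F * T * T
P ++ F ++ F * T * T
A ++ F ++ F * T * T
num ++ F ++ F * T * T
num ++ P ++ F * T * T
num ++ A ++ F * T * T
num ++ num ++ F * T * T
num ++ num ++ P * T * T
num ++ num ++ A * T * T
num ++ num ++ num * T * T
num ++ num ++ num * F * T
num ++ num ++ num * P * T
num ++ num ++ num * A * T
num ++ num ++ num * lit * T
num ++ num ++ num * lit * F
num ++ num ++ num * lit * P
num ++ num ++ num * lit * A
num ++ num ++ num * lit * lit

[E [E [E [T [T [T [F [P [A num]]]] ++ [F [P [A num]]]] ++ [F [P [A num]]]]] * [T [F [P [A lit]]]]] * [T [F [P [A lit]]]]]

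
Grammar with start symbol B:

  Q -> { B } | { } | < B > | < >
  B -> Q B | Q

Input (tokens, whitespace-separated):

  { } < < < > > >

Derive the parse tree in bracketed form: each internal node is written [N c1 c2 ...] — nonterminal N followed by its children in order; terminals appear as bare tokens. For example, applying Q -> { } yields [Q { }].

[B [Q { }] [B [Q < [B [Q < [B [Q < >]] >]] >]]]

B
Q B
{ } B
{ } Q
{ } < B >
{ } < Q >
{ } < < B > >
{ } < < Q > >
{ } < < < > > >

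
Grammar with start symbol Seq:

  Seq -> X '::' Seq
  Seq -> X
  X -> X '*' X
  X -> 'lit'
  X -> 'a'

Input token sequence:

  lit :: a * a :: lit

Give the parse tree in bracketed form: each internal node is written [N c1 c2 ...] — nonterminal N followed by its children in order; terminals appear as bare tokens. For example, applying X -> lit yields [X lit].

Seq
X :: Seq
lit :: Seq
lit :: X :: Seq
lit :: X * X :: Seq
lit :: a * X :: Seq
lit :: a * a :: Seq
lit :: a * a :: X
lit :: a * a :: lit

[Seq [X lit] :: [Seq [X [X a] * [X a]] :: [Seq [X lit]]]]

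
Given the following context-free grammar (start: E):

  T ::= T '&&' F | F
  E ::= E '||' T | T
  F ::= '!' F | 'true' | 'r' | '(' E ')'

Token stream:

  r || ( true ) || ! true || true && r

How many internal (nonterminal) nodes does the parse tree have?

18

[E [E [E [E [T [F r]]] || [T [F ( [E [T [F true]]] )]]] || [T [F ! [F true]]]] || [T [T [F true]] && [F r]]]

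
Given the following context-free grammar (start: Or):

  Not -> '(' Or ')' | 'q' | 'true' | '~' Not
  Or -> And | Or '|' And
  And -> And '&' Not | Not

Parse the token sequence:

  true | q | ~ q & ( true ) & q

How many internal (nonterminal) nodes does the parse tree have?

[Or [Or [Or [And [Not true]]] | [And [Not q]]] | [And [And [And [Not ~ [Not q]]] & [Not ( [Or [And [Not true]]] )]] & [Not q]]]

17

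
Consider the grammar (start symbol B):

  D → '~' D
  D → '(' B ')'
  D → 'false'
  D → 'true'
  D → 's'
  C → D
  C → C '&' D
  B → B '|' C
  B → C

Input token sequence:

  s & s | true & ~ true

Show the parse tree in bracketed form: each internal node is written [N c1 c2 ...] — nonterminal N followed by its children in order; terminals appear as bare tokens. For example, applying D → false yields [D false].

B
B | C
C | C
C & D | C
D & D | C
s & D | C
s & s | C
s & s | C & D
s & s | D & D
s & s | true & D
s & s | true & ~ D
s & s | true & ~ true

[B [B [C [C [D s]] & [D s]]] | [C [C [D true]] & [D ~ [D true]]]]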